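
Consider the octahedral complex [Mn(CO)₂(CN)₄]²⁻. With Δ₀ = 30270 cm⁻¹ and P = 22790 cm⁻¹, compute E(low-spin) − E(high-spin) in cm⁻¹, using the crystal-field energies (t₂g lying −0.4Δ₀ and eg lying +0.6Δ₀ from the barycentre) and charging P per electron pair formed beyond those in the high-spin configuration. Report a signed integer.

-14960

Ligand charges: 2×(+0) from CO and 4×(-1) from CN⁻ sum to -4; with overall charge -2, Mn is +2.
Mn is in group 7, so Mn²⁺ is d⁵ (7 − 2 = 5).
In the high-spin limit (t₂g³ eg²) the orbital term is 0.0Δ₀ = 0 cm⁻¹, with no excess pairing.
Low-spin: t₂g⁵ eg⁰, orbital CFSE = -2.0Δ₀ = -60540 cm⁻¹; plus 2 excess pairs × P = +45580 cm⁻¹; total -14960 cm⁻¹.
E(LS) − E(HS) = -14960 − (0) = -14960 cm⁻¹.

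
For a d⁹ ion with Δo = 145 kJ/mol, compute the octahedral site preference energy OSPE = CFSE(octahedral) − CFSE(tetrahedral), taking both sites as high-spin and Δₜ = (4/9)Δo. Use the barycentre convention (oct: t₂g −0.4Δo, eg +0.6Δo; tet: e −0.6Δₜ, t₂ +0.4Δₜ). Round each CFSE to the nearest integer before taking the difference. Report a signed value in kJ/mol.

Octahedral (high-spin): t₂g⁶ eg³, CFSE = 6(−0.4) + 3(+0.6) = -0.6Δo = -0.6 × 145 = -87 kJ/mol.
Tetrahedral e⁴ t₂⁵ gives -0.4Δₜ = -0.4 × (4/9) × 145 = -26 kJ/mol.
OSPE = -87 − (-26) = -61 kJ/mol.

-61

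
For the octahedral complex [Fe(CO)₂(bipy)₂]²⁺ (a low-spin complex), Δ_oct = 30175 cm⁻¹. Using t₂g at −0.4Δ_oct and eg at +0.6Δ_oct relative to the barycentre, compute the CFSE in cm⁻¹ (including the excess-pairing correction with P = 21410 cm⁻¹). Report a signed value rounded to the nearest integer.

-29600

Ligand charges: 2×(+0) from CO and 2×(+0) from bipy sum to +0; with overall charge +2, Fe is +2.
Fe is in group 8, so Fe²⁺ is d⁶ (8 − 2 = 6).
Configuration: t₂g⁶ eg⁰.
CFSE(orbital) = 6×(-0.4Δ_oct) + 0×(0.6Δ_oct) = -2.4Δ_oct; with Δ_oct = 30175 cm⁻¹ that is -72420 cm⁻¹.
High-spin d⁶ would be t₂g⁴ eg² with 1 pair; low-spin has 3, so 2 excess pairs cost +2P = +42820 cm⁻¹.
Net CFSE = -72420 + 42820 = -29600 cm⁻¹.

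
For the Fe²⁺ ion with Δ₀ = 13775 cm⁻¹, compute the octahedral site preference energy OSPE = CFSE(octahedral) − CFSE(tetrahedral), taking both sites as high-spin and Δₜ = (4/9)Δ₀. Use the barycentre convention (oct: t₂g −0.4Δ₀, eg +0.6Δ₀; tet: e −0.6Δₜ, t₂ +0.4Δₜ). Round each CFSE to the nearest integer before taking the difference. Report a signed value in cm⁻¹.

-1837

Fe²⁺: group 8, so d-count = 8 − 2 = 6.
Octahedral (high-spin): t₂g⁴ eg², CFSE = 4(−0.4) + 2(+0.6) = -0.4Δ₀ = -0.4 × 13775 = -5510 cm⁻¹.
Tetrahedral: e³ t₂³, CFSE = 3(−0.6) + 3(+0.4) = -0.6Δₜ = -0.6 × (4/9) × 13775 = -3673 cm⁻¹.
OSPE = CFSE(oct) − CFSE(tet) = -5510 − (-3673) = -1837 cm⁻¹.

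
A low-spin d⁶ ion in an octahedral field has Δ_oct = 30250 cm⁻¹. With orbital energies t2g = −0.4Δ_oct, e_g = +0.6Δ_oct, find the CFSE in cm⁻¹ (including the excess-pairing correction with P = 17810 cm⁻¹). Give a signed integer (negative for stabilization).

-36980

Electron filling gives t2g^6 e_g^0.
The orbital stabilization is -2.4Δ_oct = -2.4 × 30250 = -72600 cm⁻¹.
High-spin d⁶ would be t2g^4 e_g^2 with 1 pair; low-spin has 3, so 2 excess pairs cost +2P = +35620 cm⁻¹.
Combining: -72600 + 35620 = -36980 cm⁻¹.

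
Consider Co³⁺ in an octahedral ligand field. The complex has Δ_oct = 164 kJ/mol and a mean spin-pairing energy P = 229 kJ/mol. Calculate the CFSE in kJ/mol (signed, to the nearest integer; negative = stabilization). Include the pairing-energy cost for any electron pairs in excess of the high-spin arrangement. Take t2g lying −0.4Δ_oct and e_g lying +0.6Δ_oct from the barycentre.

Co³⁺: group 9, so d-count = 9 − 3 = 6.
Δ_oct < P, so pairing is avoided: the ground state is high-spin.
Configuration: t2g^4 e_g^2.
Orbital CFSE = -0.4Δ_oct = -0.4 × 164 = -66 kJ/mol.
High-spin has no excess pairs, so no pairing correction applies.

-66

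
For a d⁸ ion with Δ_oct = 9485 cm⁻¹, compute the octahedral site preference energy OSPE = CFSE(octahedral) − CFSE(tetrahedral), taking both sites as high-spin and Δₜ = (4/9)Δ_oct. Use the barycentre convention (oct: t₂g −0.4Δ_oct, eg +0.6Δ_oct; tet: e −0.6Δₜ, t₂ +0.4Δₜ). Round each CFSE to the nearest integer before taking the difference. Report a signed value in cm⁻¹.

Octahedral high-spin t₂g⁶ eg²: CFSE = -1.2 × 9485 = -11382 cm⁻¹.
Tetrahedral e⁴ t₂⁴ gives -0.8Δₜ = -0.8 × (4/9) × 9485 = -3372 cm⁻¹.
OSPE = -11382 − (-3372) = -8010 cm⁻¹.

-8010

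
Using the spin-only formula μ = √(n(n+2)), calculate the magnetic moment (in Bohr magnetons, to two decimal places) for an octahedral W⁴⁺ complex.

2.83 Bohr magnetons

Group 6 minus oxidation state +4 gives a d² configuration for W⁴⁺.
For octahedral d² the high- and low-spin configurations coincide.
Configuration: t₂g² eg⁰ → 2 unpaired electrons.
μ(spin-only) = √[2(2+2)] = √8 ≈ 2.83 Bohr magnetons.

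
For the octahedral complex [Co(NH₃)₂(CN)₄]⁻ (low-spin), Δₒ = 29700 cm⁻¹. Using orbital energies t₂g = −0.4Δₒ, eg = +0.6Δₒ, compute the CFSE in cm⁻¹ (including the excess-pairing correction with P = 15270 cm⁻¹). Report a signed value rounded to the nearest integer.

-40740

Ligand charges: 2×(+0) from NH₃ and 4×(-1) from CN⁻ sum to -4; with overall charge -1, Co is +3.
Group 9 minus oxidation state +3 gives a d⁶ configuration for Co³⁺.
Electron filling gives t₂g⁶ eg⁰.
CFSE(orbital) = 6×(-0.4Δₒ) + 0×(0.6Δₒ) = -2.4Δₒ; with Δₒ = 29700 cm⁻¹ that is -71280 cm⁻¹.
Relative to high-spin t₂g⁴ eg² (1 paired), the low-spin configuration has 2 additional pairs, contributing +2 × 15270 = +30540 cm⁻¹.
Overall CFSE = -71280 + 30540 = -40740 cm⁻¹.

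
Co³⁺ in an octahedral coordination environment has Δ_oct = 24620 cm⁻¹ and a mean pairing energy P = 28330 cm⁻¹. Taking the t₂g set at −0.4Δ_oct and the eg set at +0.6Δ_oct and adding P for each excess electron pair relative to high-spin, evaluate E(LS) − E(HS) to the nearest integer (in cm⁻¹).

7420

Co is in group 9, so Co³⁺ is d⁶ (9 − 3 = 6).
High-spin d⁶ fills as t₂g⁴ eg² with CFSE 4(−0.4) + 2(+0.6) = -0.4Δ_oct = -9848 cm⁻¹.
For low-spin the configuration is t₂g⁶ eg⁰: orbital energy -2.4 × 24620 = -59088 cm⁻¹, and 2 additional pairs relative to high-spin add 56660 cm⁻¹, giving -2428 cm⁻¹.
The difference is -2428 − (-9848) = 7420 cm⁻¹, so high-spin lies lower.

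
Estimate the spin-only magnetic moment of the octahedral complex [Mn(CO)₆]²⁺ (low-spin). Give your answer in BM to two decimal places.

CO is neutral, so the +2 overall charge sits on Mn: oxidation state +2.
Mn is in group 7, so Mn²⁺ is d⁵ (7 − 2 = 5).
Configuration: t₂g⁵ eg⁰ → 1 unpaired electron.
μ(spin-only) = √[1(1+2)] = √3 ≈ 1.73 BM.

1.73 BM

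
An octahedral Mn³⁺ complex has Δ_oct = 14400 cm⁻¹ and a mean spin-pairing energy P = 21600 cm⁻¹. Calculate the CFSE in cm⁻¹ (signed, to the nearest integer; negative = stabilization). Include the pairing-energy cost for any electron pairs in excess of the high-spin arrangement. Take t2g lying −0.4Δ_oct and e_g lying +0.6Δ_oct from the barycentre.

-8640

Mn is in group 7, so Mn³⁺ is d⁴ (7 − 3 = 4).
Δ_oct < P, so pairing is avoided: the ground state is high-spin.
Filling d⁴ accordingly: t2g^3 e_g^1.
Orbital CFSE = -0.6Δ_oct = -0.6 × 14400 = -8640 cm⁻¹.
High-spin has no excess pairs, so no pairing correction applies.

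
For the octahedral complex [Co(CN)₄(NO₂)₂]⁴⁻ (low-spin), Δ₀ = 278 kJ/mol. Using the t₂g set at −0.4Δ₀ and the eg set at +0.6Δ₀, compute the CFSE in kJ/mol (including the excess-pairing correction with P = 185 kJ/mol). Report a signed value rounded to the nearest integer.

-315

Ligand charges: 4×(-1) from CN⁻ and 2×(-1) from NO₂⁻ sum to -6; with overall charge -4, Co is +2.
Group 9 minus oxidation state +2 gives a d⁷ configuration for Co²⁺.
The d⁷ electrons fill as t₂g⁶ eg¹.
Orbital CFSE = 6(-0.4) + 1(0.6) = -1.8Δ₀ = -1.8 × 278 = -500 kJ/mol.
Pairing penalty: 3 pairs vs 2 in the high-spin reference → 1 extra × P = 185 kJ/mol.
Net CFSE = -500 + 185 = -315 kJ/mol.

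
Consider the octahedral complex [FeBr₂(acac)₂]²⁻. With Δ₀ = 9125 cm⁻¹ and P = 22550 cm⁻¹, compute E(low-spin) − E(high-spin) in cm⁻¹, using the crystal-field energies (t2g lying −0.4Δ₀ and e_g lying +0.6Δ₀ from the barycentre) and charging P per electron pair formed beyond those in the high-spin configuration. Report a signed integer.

26850

Ligand charges: 2×(-1) from Br⁻ and 2×(-1) from acac⁻ sum to -4; with overall charge -2, Fe is +2.
Group 8 minus oxidation state +2 gives a d⁶ configuration for Fe²⁺.
High-spin d⁶ fills as t2g^4 e_g^2 with CFSE 4(−0.4) + 2(+0.6) = -0.4Δ₀ = -3650 cm⁻¹.
Low-spin: t2g^6 e_g^0, orbital CFSE = -2.4Δ₀ = -21900 cm⁻¹; plus 2 excess pairs × P = +45100 cm⁻¹; total 23200 cm⁻¹.
Thus E(LS) − E(HS) = 26850 cm⁻¹.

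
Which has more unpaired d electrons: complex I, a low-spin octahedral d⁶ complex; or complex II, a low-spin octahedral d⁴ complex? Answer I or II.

II

I: t2g^6 e_g^0 → 0 unpaired.
II: t₂g⁴ eg⁰ → 2 unpaired.
So II has more unpaired electrons.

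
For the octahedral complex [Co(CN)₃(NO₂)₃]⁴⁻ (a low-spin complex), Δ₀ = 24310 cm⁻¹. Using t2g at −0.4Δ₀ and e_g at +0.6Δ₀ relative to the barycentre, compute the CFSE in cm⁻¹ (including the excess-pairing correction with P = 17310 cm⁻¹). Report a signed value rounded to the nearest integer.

-26448

Ligand charges: 3×(-1) from CN⁻ and 3×(-1) from NO₂⁻ sum to -6; with overall charge -4, Co is +2.
Co sits in group 9; removing 2 electrons leaves Co²⁺ with 9 − 2 = 7 d electrons.
Electron filling gives t2g^6 e_g^1.
Orbital CFSE = 6(-0.4) + 1(0.6) = -1.8Δ₀ = -1.8 × 24310 = -43758 cm⁻¹.
Relative to high-spin t2g^5 e_g^2 (2 paired), the low-spin configuration has 1 additional pair, contributing +1 × 17310 = +17310 cm⁻¹.
Net CFSE = -43758 + 17310 = -26448 cm⁻¹.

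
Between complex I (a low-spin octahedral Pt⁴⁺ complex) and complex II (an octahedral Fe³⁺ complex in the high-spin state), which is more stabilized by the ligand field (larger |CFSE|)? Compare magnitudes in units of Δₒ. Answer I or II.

I

I: Pt sits in group 10; removing 4 electrons leaves Pt⁴⁺ with 10 − 4 = 6 d electrons; t₂g⁶ eg⁰, CFSE = -2.4Δₒ.
II: Fe³⁺: group 8, so d-count = 8 − 3 = 5; t₂g³ eg², CFSE = 0.0Δₒ.
So I has the larger |CFSE|.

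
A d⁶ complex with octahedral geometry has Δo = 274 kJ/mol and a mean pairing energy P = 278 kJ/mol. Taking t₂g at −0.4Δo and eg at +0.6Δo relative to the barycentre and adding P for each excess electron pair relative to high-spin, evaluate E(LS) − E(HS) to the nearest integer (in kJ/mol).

High-spin d⁶ fills as t₂g⁴ eg² with CFSE 4(−0.4) + 2(+0.6) = -0.4Δo = -110 kJ/mol.
Low-spin t₂g⁶ eg⁰ gives -2.4Δo = -658 kJ/mol, but forming 2 extra pairs costs 2P = 556 kJ/mol, so E(LS) = -658 + 556 = -102 kJ/mol.
The difference is -102 − (-110) = 8 kJ/mol, so high-spin lies lower.

8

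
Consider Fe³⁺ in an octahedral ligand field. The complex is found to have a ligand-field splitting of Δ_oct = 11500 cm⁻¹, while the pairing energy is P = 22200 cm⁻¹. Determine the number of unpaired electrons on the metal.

Fe sits in group 8; removing 3 electrons leaves Fe³⁺ with 8 − 3 = 5 d electrons.
With Δ_oct < P the complex is high-spin.
Configuration: t₂g³ eg².
Unpaired electrons: 5.

5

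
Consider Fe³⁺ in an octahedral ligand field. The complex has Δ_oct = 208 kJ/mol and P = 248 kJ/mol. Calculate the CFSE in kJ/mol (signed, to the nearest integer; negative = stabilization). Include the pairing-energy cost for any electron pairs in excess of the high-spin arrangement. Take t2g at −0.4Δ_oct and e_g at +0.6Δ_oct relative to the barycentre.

0

Fe is in group 8, so Fe³⁺ is d⁵ (8 − 3 = 5).
Here Δ_oct < P (208 < 248), so the high-spin state is favoured.
Filling d⁵ accordingly: t2g^3 e_g^2.
Orbital CFSE = 0.0Δ_oct = 0.0 × 208 = 0 kJ/mol.
High-spin has no excess pairs, so no pairing correction applies.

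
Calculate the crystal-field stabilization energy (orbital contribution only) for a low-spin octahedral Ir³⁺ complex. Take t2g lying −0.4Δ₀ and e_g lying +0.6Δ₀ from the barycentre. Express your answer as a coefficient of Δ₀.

-2.4 Δ₀

Ir sits in group 9; removing 3 electrons leaves Ir³⁺ with 9 − 3 = 6 d electrons.
Configuration: t2g^6 e_g^0.
CFSE = 6(-0.4Δ₀) + 0(0.6Δ₀) = -2.4Δ₀ + 0.0Δ₀ = -2.4Δ₀.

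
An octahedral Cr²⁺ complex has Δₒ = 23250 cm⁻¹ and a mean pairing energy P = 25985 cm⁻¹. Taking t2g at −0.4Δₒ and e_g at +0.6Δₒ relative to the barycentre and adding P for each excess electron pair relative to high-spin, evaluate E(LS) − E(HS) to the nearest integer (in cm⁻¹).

2735

Group 6 minus oxidation state +2 gives a d⁴ configuration for Cr²⁺.
High-spin: t2g^3 e_g^1, CFSE = -0.6Δₒ = -13950 cm⁻¹.
Low-spin: t2g^4 e_g^0, orbital CFSE = -1.6Δₒ = -37200 cm⁻¹; plus 1 excess pair × P = +25985 cm⁻¹; total -11215 cm⁻¹.
The difference is -11215 − (-13950) = 2735 cm⁻¹, so high-spin lies lower.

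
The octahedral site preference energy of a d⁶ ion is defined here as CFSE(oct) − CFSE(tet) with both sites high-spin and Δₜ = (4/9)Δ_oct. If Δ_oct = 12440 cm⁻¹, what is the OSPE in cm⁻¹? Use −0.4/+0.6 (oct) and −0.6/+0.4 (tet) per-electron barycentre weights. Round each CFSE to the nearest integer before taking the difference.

In an octahedral site d⁶ (HS) is t₂g⁴ eg², giving CFSE(oct) = -0.4Δ_oct = -4976 cm⁻¹.
Tetrahedral e³ t₂³ gives -0.6Δₜ = -0.6 × (4/9) × 12440 = -3317 cm⁻¹.
Subtracting, OSPE = -4976 − (-3317) = -1659 cm⁻¹.

-1659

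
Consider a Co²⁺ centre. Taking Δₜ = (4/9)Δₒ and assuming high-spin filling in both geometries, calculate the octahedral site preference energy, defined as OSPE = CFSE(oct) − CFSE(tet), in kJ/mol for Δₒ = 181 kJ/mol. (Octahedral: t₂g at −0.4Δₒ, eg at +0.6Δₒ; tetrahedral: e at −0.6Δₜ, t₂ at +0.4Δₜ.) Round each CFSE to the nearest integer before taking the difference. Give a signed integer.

-48

Co²⁺: group 9, so d-count = 9 − 2 = 7.
Octahedral (high-spin): t₂g⁵ eg², CFSE = 5(−0.4) + 2(+0.6) = -0.8Δₒ = -0.8 × 181 = -145 kJ/mol.
Tetrahedral: e⁴ t₂³, CFSE = 4(−0.6) + 3(+0.4) = -1.2Δₜ = -1.2 × (4/9) × 181 = -97 kJ/mol.
OSPE = -145 − (-97) = -48 kJ/mol.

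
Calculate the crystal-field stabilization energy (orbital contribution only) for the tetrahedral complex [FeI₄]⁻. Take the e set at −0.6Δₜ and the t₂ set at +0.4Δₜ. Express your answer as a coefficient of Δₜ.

0.0 Δₜ

Each I⁻ contributes -1; 4 × (-1) = -4. With overall charge -1, Fe is in the +3 oxidation state.
Fe³⁺: group 8, so d-count = 8 − 3 = 5.
Tetrahedral splitting is small, so the complex is high-spin.
Configuration: e² t₂³.
CFSE = 2(-0.6Δₜ) + 3(0.4Δₜ) = -1.2Δₜ + 1.2Δₜ = 0.0Δₜ.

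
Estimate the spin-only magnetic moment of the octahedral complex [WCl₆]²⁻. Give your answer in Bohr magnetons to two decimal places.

Each Cl⁻ contributes -1; 6 × (-1) = -6. With overall charge -2, W is in the +4 oxidation state.
Group 6 minus oxidation state +4 gives a d² configuration for W⁴⁺.
Configuration: t₂g² eg⁰ → 2 unpaired electrons.
μ(spin-only) = √[2(2+2)] = √8 ≈ 2.83 Bohr magnetons.

2.83 Bohr magnetons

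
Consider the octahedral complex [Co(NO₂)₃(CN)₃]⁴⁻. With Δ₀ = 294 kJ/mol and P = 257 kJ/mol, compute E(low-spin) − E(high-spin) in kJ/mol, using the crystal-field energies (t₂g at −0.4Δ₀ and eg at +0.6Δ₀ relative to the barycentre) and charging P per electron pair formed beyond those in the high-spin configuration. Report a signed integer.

-37

Ligand charges: 3×(-1) from NO₂⁻ and 3×(-1) from CN⁻ sum to -6; with overall charge -4, Co is +2.
Group 9 minus oxidation state +2 gives a d⁷ configuration for Co²⁺.
In the high-spin limit (t₂g⁵ eg²) the orbital term is -0.8Δ₀ = -235 kJ/mol, with no excess pairing.
Low-spin t₂g⁶ eg¹ gives -1.8Δ₀ = -529 kJ/mol, but forming 1 extra pair costs 1P = 257 kJ/mol, so E(LS) = -529 + 257 = -272 kJ/mol.
E(LS) − E(HS) = -272 − (-235) = -37 kJ/mol.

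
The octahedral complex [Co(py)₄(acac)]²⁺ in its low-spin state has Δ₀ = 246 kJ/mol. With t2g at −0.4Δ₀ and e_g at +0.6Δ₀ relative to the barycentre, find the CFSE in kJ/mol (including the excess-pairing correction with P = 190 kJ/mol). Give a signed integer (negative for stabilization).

Ligand charges: 4×(+0) from py and 1×(-1) from acac⁻ sum to -1; with overall charge +2, Co is +3.
Co sits in group 9; removing 3 electrons leaves Co³⁺ with 9 − 3 = 6 d electrons.
Configuration: t2g^6 e_g^0.
The orbital stabilization is -2.4Δ₀ = -2.4 × 246 = -590 kJ/mol.
High-spin d⁶ would be t2g^4 e_g^2 with 1 pair; low-spin has 3, so 2 excess pairs cost +2P = +380 kJ/mol.
Overall CFSE = -590 + 380 = -210 kJ/mol.

-210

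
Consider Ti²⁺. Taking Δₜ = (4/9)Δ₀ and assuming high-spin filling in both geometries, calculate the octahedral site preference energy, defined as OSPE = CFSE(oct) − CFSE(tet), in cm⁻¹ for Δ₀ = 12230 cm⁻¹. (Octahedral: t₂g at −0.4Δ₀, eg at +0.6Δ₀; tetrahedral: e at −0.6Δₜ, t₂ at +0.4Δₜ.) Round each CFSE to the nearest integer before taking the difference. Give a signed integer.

Ti²⁺: group 4, so d-count = 4 − 2 = 2.
In an octahedral site d² (HS) is t2g^2 e_g^0, giving CFSE(oct) = -0.8Δ₀ = -9784 cm⁻¹.
In a tetrahedral site the filling is e^2 t2^0: CFSE(tet) = -1.2Δₜ = -1.2 × (4/9)(12230) = -6523 cm⁻¹.
OSPE = CFSE(oct) − CFSE(tet) = -9784 − (-6523) = -3261 cm⁻¹.

-3261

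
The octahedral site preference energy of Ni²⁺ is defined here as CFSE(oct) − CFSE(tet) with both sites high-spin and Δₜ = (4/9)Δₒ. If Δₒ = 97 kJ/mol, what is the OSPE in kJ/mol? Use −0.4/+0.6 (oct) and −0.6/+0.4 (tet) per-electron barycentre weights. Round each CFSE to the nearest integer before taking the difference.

Ni is in group 10, so Ni²⁺ is d⁸ (10 − 2 = 8).
In an octahedral site d⁸ (HS) is t2g^6 e_g^2, giving CFSE(oct) = -1.2Δₒ = -116 kJ/mol.
Tetrahedral: e^4 t2^4, CFSE = 4(−0.6) + 4(+0.4) = -0.8Δₜ = -0.8 × (4/9) × 97 = -34 kJ/mol.
OSPE = -116 − (-34) = -82 kJ/mol.

-82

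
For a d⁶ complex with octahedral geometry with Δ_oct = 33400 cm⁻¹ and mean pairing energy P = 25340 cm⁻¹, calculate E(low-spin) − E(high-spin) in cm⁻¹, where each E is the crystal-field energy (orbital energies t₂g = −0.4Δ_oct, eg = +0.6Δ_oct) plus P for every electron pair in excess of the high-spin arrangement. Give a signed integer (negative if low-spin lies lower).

High-spin d⁶ fills as t₂g⁴ eg² with CFSE 4(−0.4) + 2(+0.6) = -0.4Δ_oct = -13360 cm⁻¹.
For low-spin the configuration is t₂g⁶ eg⁰: orbital energy -2.4 × 33400 = -80160 cm⁻¹, and 2 additional pairs relative to high-spin add 50680 cm⁻¹, giving -29480 cm⁻¹.
E(LS) − E(HS) = -29480 − (-13360) = -16120 cm⁻¹.

-16120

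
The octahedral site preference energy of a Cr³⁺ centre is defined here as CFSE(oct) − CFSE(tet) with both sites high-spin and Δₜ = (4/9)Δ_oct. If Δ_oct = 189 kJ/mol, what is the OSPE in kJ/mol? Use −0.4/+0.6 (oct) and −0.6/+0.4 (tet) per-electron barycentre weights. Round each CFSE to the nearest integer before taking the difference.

-160

Group 6 minus oxidation state +3 gives a d³ configuration for Cr³⁺.
Octahedral high-spin t₂g³ eg⁰: CFSE = -1.2 × 189 = -227 kJ/mol.
In a tetrahedral site the filling is e² t₂¹: CFSE(tet) = -0.8Δₜ = -0.8 × (4/9)(189) = -67 kJ/mol.
OSPE = CFSE(oct) − CFSE(tet) = -227 − (-67) = -160 kJ/mol.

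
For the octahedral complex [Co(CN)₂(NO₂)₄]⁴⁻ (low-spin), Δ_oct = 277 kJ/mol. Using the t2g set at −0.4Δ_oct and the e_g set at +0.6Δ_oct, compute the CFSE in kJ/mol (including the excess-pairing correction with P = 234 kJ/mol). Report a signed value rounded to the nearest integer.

Ligand charges: 2×(-1) from CN⁻ and 4×(-1) from NO₂⁻ sum to -6; with overall charge -4, Co is +2.
Group 9 minus oxidation state +2 gives a d⁷ configuration for Co²⁺.
Electron filling gives t2g^6 e_g^1.
CFSE(orbital) = 6×(-0.4Δ_oct) + 1×(0.6Δ_oct) = -1.8Δ_oct; with Δ_oct = 277 kJ/mol that is -499 kJ/mol.
Relative to high-spin t2g^5 e_g^2 (2 paired), the low-spin configuration has 1 additional pair, contributing +1 × 234 = +234 kJ/mol.
Combining: -499 + 234 = -265 kJ/mol.

-265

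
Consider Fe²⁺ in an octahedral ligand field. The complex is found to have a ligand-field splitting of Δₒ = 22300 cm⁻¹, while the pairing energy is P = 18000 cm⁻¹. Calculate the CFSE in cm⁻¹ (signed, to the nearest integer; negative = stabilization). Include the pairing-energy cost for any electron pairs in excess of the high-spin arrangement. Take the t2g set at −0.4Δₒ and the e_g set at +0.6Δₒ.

-17520

Fe sits in group 8; removing 2 electrons leaves Fe²⁺ with 8 − 2 = 6 d electrons.
With Δₒ > P the complex is low-spin.
Filling d⁶ accordingly: t2g^6 e_g^0.
Orbital CFSE = -2.4Δₒ = -2.4 × 22300 = -53520 cm⁻¹.
Excess pairs vs high-spin: 3 − 1 = 2; pairing cost = +36000 cm⁻¹.
Net CFSE = -53520 + 36000 = -17520 cm⁻¹.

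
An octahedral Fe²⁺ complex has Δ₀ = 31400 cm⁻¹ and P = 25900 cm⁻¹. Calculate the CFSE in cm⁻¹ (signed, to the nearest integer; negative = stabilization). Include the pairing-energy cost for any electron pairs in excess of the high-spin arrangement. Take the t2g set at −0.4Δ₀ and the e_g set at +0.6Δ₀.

Fe is in group 8, so Fe²⁺ is d⁶ (8 − 2 = 6).
Here Δ₀ > P (31400 > 25900), so the low-spin state is favoured.
Filling d⁶ accordingly: t2g^6 e_g^0.
Orbital CFSE = -2.4Δ₀ = -2.4 × 31400 = -75360 cm⁻¹.
Excess pairs vs high-spin: 3 − 1 = 2; pairing cost = +51800 cm⁻¹.
Net CFSE = -75360 + 51800 = -23560 cm⁻¹.

-23560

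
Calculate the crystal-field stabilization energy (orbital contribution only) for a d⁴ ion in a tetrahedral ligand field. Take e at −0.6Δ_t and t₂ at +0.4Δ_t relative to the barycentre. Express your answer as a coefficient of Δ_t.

Tetrahedral splitting is small, so the complex is high-spin.
Configuration: e² t₂².
CFSE = 2(-0.6Δ_t) + 2(0.4Δ_t) = -1.2Δ_t + 0.8Δ_t = -0.4Δ_t.

-0.4 Δ_t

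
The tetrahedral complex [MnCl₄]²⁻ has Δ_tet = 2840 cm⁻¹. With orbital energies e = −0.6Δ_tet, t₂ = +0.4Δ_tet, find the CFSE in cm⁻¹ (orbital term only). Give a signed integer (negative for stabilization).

Each Cl⁻ contributes -1; 4 × (-1) = -4. With overall charge -2, Mn is in the +2 oxidation state.
Group 7 minus oxidation state +2 gives a d⁵ configuration for Mn²⁺.
With tetrahedral geometry the complex is necessarily high-spin.
The d⁵ electrons fill as e² t₂³.
Orbital CFSE = 2(-0.6) + 3(0.4) = 0.0Δ_tet = 0.0 × 2840 = 0 cm⁻¹.

0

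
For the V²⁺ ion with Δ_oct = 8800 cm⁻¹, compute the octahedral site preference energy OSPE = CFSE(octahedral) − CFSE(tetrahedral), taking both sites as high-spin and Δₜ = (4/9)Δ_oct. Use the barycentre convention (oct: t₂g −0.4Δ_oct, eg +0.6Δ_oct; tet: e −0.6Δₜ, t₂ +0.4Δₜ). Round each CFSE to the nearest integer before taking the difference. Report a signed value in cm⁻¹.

-7431

V sits in group 5; removing 2 electrons leaves V²⁺ with 5 − 2 = 3 d electrons.
Octahedral (high-spin): t₂g³ eg⁰, CFSE = 3(−0.4) + 0(+0.6) = -1.2Δ_oct = -1.2 × 8800 = -10560 cm⁻¹.
Tetrahedral: e² t₂¹, CFSE = 2(−0.6) + 1(+0.4) = -0.8Δₜ = -0.8 × (4/9) × 8800 = -3129 cm⁻¹.
Subtracting, OSPE = -10560 − (-3129) = -7431 cm⁻¹.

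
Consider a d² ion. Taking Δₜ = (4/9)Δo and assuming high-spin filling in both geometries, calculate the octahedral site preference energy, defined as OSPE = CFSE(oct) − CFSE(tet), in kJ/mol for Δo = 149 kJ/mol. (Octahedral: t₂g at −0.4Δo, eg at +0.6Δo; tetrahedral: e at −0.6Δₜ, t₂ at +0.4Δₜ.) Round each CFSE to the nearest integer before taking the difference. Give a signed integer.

-40

Octahedral (high-spin): t2g^2 e_g^0, CFSE = 2(−0.4) + 0(+0.6) = -0.8Δo = -0.8 × 149 = -119 kJ/mol.
In a tetrahedral site the filling is e^2 t2^0: CFSE(tet) = -1.2Δₜ = -1.2 × (4/9)(149) = -79 kJ/mol.
OSPE = -119 − (-79) = -40 kJ/mol.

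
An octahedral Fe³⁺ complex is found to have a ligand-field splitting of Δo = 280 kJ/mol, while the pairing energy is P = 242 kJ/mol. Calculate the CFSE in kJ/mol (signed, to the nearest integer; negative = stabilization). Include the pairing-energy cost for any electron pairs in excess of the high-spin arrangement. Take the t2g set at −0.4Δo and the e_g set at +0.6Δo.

Fe³⁺: group 8, so d-count = 8 − 3 = 5.
Here Δo > P (280 > 242), so the low-spin state is favoured.
Configuration: t2g^5 e_g^0.
Orbital CFSE = -2.0Δo = -2.0 × 280 = -560 kJ/mol.
Excess pairs vs high-spin: 2 − 0 = 2; pairing cost = +484 kJ/mol.
Net CFSE = -560 + 484 = -76 kJ/mol.

-76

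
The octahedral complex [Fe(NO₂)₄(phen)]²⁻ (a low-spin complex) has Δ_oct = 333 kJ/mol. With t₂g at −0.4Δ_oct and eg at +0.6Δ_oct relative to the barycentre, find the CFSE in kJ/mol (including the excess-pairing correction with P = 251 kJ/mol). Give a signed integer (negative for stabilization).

Ligand charges: 4×(-1) from NO₂⁻ and 1×(+0) from phen sum to -4; with overall charge -2, Fe is +2.
Fe sits in group 8; removing 2 electrons leaves Fe²⁺ with 8 − 2 = 6 d electrons.
The d⁶ electrons fill as t₂g⁶ eg⁰.
The orbital stabilization is -2.4Δ_oct = -2.4 × 333 = -799 kJ/mol.
Pairing penalty: 3 pairs vs 1 in the high-spin reference → 2 extra × P = 502 kJ/mol.
Combining: -799 + 502 = -297 kJ/mol.

-297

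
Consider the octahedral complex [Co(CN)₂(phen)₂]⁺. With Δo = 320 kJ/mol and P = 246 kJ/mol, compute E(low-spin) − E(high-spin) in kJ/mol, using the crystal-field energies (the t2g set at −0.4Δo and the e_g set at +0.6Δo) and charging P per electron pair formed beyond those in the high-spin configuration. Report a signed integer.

-148

Ligand charges: 2×(-1) from CN⁻ and 2×(+0) from phen sum to -2; with overall charge +1, Co is +3.
Co sits in group 9; removing 3 electrons leaves Co³⁺ with 9 − 3 = 6 d electrons.
High-spin d⁶ fills as t2g^4 e_g^2 with CFSE 4(−0.4) + 2(+0.6) = -0.4Δo = -128 kJ/mol.
For low-spin the configuration is t2g^6 e_g^0: orbital energy -2.4 × 320 = -768 kJ/mol, and 2 additional pairs relative to high-spin add 492 kJ/mol, giving -276 kJ/mol.
E(LS) − E(HS) = -276 − (-128) = -148 kJ/mol.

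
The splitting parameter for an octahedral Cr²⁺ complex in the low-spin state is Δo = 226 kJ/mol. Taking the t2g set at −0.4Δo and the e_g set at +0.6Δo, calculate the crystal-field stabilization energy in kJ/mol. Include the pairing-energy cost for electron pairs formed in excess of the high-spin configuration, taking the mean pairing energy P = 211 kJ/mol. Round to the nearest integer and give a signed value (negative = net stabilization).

-151

Cr²⁺: group 6, so d-count = 6 − 2 = 4.
The d⁴ electrons fill as t2g^4 e_g^0.
CFSE(orbital) = 4×(-0.4Δo) + 0×(0.6Δo) = -1.6Δo; with Δo = 226 kJ/mol that is -362 kJ/mol.
Relative to high-spin t2g^3 e_g^1 (0 paired), the low-spin configuration has 1 additional pair, contributing +1 × 211 = +211 kJ/mol.
Net CFSE = -362 + 211 = -151 kJ/mol.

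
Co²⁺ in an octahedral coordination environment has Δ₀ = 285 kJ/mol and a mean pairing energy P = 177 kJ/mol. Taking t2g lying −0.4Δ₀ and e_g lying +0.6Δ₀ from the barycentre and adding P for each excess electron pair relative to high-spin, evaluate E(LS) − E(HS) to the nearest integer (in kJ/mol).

-108

Co²⁺: group 9, so d-count = 9 − 2 = 7.
High-spin d⁷ fills as t2g^5 e_g^2 with CFSE 5(−0.4) + 2(+0.6) = -0.8Δ₀ = -228 kJ/mol.
Low-spin: t2g^6 e_g^1, orbital CFSE = -1.8Δ₀ = -513 kJ/mol; plus 1 excess pair × P = +177 kJ/mol; total -336 kJ/mol.
Thus E(LS) − E(HS) = -108 kJ/mol.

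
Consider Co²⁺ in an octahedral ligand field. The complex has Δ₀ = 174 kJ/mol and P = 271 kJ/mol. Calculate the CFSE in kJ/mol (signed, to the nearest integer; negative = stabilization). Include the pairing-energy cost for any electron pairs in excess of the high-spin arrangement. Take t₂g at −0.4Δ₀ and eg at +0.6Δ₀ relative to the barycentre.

Co²⁺: group 9, so d-count = 9 − 2 = 7.
With Δ₀ < P the complex is high-spin.
Filling d⁷ accordingly: t₂g⁵ eg².
Orbital CFSE = -0.8Δ₀ = -0.8 × 174 = -139 kJ/mol.
High-spin has no excess pairs, so no pairing correction applies.

-139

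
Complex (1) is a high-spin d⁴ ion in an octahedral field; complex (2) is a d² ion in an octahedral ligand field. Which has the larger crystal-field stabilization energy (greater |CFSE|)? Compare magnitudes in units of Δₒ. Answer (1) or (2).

(1): t₂g³ eg¹, CFSE = -0.6Δₒ.
(2): For octahedral d² the high- and low-spin configurations coincide; t₂g² eg⁰, CFSE = -0.8Δₒ.
So (2) has the larger |CFSE|.

(2)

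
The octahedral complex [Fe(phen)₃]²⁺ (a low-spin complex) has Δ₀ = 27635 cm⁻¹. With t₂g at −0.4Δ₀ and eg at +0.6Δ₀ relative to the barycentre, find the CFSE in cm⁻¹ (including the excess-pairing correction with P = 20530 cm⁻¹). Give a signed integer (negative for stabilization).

phen is neutral, so the +2 overall charge sits on Fe: oxidation state +2.
Group 8 minus oxidation state +2 gives a d⁶ configuration for Fe²⁺.
The d⁶ electrons fill as t₂g⁶ eg⁰.
The orbital stabilization is -2.4Δ₀ = -2.4 × 27635 = -66324 cm⁻¹.
Relative to high-spin t₂g⁴ eg² (1 paired), the low-spin configuration has 2 additional pairs, contributing +2 × 20530 = +41060 cm⁻¹.
Overall CFSE = -66324 + 41060 = -25264 cm⁻¹.

-25264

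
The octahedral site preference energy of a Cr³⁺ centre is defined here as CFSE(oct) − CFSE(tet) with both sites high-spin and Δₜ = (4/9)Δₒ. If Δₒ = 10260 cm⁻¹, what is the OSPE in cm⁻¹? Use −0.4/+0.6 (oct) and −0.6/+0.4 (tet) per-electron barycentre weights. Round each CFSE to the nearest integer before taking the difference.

-8664

Cr sits in group 6; removing 3 electrons leaves Cr³⁺ with 6 − 3 = 3 d electrons.
In an octahedral site d³ (HS) is t2g^3 e_g^0, giving CFSE(oct) = -1.2Δₒ = -12312 cm⁻¹.
Tetrahedral: e^2 t2^1, CFSE = 2(−0.6) + 1(+0.4) = -0.8Δₜ = -0.8 × (4/9) × 10260 = -3648 cm⁻¹.
OSPE = -12312 − (-3648) = -8664 cm⁻¹.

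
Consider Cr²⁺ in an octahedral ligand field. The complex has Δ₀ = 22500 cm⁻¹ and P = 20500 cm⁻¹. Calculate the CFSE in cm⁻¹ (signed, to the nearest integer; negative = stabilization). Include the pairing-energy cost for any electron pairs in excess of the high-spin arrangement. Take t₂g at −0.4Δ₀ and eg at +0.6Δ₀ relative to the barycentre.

Cr is in group 6, so Cr²⁺ is d⁴ (6 − 2 = 4).
Since Δ₀ = 22500 cm⁻¹ > P = 20500 cm⁻¹, the complex adopts the low-spin configuration.
Filling d⁴ accordingly: t₂g⁴ eg⁰.
Orbital CFSE = -1.6Δ₀ = -1.6 × 22500 = -36000 cm⁻¹.
Excess pairs vs high-spin: 1 − 0 = 1; pairing cost = +20500 cm⁻¹.
Net CFSE = -36000 + 20500 = -15500 cm⁻¹.

-15500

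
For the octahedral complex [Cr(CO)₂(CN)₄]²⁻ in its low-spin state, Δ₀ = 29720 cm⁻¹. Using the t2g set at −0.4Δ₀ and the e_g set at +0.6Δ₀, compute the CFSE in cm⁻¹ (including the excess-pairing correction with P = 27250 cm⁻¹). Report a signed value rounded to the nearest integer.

Ligand charges: 2×(+0) from CO and 4×(-1) from CN⁻ sum to -4; with overall charge -2, Cr is +2.
Cr²⁺: group 6, so d-count = 6 − 2 = 4.
The d⁴ electrons fill as t2g^4 e_g^0.
CFSE(orbital) = 4×(-0.4Δ₀) + 0×(0.6Δ₀) = -1.6Δ₀; with Δ₀ = 29720 cm⁻¹ that is -47552 cm⁻¹.
Relative to high-spin t2g^3 e_g^1 (0 paired), the low-spin configuration has 1 additional pair, contributing +1 × 27250 = +27250 cm⁻¹.
Combining: -47552 + 27250 = -20302 cm⁻¹.

-20302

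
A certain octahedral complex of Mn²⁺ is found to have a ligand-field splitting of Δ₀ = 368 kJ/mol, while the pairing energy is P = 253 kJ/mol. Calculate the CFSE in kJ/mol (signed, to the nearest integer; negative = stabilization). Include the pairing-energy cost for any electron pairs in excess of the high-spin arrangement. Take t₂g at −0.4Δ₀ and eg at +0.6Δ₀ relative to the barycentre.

-230

Mn sits in group 7; removing 2 electrons leaves Mn²⁺ with 7 − 2 = 5 d electrons.
Since Δ₀ = 368 kJ/mol > P = 253 kJ/mol, the complex adopts the low-spin configuration.
That gives t₂g⁵ eg⁰.
Orbital CFSE = -2.0Δ₀ = -2.0 × 368 = -736 kJ/mol.
Excess pairs vs high-spin: 2 − 0 = 2; pairing cost = +506 kJ/mol.
Net CFSE = -736 + 506 = -230 kJ/mol.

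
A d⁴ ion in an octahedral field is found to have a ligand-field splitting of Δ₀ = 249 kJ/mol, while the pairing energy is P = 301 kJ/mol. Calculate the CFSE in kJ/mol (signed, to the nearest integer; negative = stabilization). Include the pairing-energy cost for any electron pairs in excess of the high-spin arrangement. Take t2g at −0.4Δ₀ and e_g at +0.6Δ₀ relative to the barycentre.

-149

With Δ₀ < P the complex is high-spin.
That gives t2g^3 e_g^1.
Orbital CFSE = -0.6Δ₀ = -0.6 × 249 = -149 kJ/mol.
High-spin has no excess pairs, so no pairing correction applies.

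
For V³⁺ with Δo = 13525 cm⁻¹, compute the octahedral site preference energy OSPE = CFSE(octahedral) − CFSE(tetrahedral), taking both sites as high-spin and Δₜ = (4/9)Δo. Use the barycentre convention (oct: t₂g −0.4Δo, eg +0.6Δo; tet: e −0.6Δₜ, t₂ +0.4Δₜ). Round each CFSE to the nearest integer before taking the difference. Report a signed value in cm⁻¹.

Group 5 minus oxidation state +3 gives a d² configuration for V³⁺.
Octahedral (high-spin): t2g^2 e_g^0, CFSE = 2(−0.4) + 0(+0.6) = -0.8Δo = -0.8 × 13525 = -10820 cm⁻¹.
Tetrahedral e^2 t2^0 gives -1.2Δₜ = -1.2 × (4/9) × 13525 = -7213 cm⁻¹.
OSPE = -10820 − (-7213) = -3607 cm⁻¹.

-3607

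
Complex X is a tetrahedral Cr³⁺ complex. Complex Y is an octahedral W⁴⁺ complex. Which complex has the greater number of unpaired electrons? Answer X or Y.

X

X: Cr³⁺: group 6, so d-count = 6 − 3 = 3; With tetrahedral geometry the complex is necessarily high-spin; e² t₂¹ → 3 unpaired.
Y: W is in group 6, so W⁴⁺ is d² (6 − 4 = 2); t2g^2 e_g^0 → 2 unpaired.
So X has more unpaired electrons.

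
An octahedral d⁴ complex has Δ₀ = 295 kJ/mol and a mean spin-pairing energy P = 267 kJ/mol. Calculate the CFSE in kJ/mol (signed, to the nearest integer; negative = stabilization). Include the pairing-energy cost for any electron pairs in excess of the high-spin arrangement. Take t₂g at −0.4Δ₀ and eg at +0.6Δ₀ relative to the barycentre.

-205

Δ₀ > P, so pairing is preferred: the ground state is low-spin.
That gives t₂g⁴ eg⁰.
Orbital CFSE = -1.6Δ₀ = -1.6 × 295 = -472 kJ/mol.
Excess pairs vs high-spin: 1 − 0 = 1; pairing cost = +267 kJ/mol.
Net CFSE = -472 + 267 = -205 kJ/mol.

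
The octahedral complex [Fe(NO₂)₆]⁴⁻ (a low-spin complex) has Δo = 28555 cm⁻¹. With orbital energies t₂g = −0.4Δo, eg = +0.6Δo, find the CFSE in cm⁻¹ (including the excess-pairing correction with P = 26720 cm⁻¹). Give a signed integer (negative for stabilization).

Each NO₂⁻ contributes -1; 6 × (-1) = -6. With overall charge -4, Fe is in the +2 oxidation state.
Fe sits in group 8; removing 2 electrons leaves Fe²⁺ with 8 − 2 = 6 d electrons.
Configuration: t₂g⁶ eg⁰.
The orbital stabilization is -2.4Δo = -2.4 × 28555 = -68532 cm⁻¹.
Pairing penalty: 3 pairs vs 1 in the high-spin reference → 2 extra × P = 53440 cm⁻¹.
Overall CFSE = -68532 + 53440 = -15092 cm⁻¹.

-15092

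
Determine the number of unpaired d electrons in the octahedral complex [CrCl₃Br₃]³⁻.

3

Ligand charges: 3×(-1) from Cl⁻ and 3×(-1) from Br⁻ sum to -6; with overall charge -3, Cr is +3.
Group 6 minus oxidation state +3 gives a d³ configuration for Cr³⁺.
Configuration: t2g^3 e_g^0, giving 3 unpaired electrons.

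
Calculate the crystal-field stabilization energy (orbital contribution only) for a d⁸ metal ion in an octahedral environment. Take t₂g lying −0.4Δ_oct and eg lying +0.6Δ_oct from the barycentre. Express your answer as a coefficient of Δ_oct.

-1.2 Δ_oct

Configuration: t₂g⁶ eg².
CFSE = 6(-0.4Δ_oct) + 2(0.6Δ_oct) = -2.4Δ_oct + 1.2Δ_oct = -1.2Δ_oct.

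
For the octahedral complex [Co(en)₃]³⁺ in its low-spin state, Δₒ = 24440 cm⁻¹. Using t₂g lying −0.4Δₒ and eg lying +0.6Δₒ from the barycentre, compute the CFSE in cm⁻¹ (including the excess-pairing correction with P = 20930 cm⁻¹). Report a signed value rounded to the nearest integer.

en is neutral, so the +3 overall charge sits on Co: oxidation state +3.
Group 9 minus oxidation state +3 gives a d⁶ configuration for Co³⁺.
Electron filling gives t₂g⁶ eg⁰.
Orbital CFSE = 6(-0.4) + 0(0.6) = -2.4Δₒ = -2.4 × 24440 = -58656 cm⁻¹.
Relative to high-spin t₂g⁴ eg² (1 paired), the low-spin configuration has 2 additional pairs, contributing +2 × 20930 = +41860 cm⁻¹.
Overall CFSE = -58656 + 41860 = -16796 cm⁻¹.

-16796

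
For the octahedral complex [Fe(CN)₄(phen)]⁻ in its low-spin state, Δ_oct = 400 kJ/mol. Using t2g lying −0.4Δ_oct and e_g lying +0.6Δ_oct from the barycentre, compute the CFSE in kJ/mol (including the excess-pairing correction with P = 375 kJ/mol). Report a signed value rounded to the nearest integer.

-50

Ligand charges: 4×(-1) from CN⁻ and 1×(+0) from phen sum to -4; with overall charge -1, Fe is +3.
Group 8 minus oxidation state +3 gives a d⁵ configuration for Fe³⁺.
Configuration: t2g^5 e_g^0.
The orbital stabilization is -2.0Δ_oct = -2.0 × 400 = -800 kJ/mol.
Relative to high-spin t2g^3 e_g^2 (0 paired), the low-spin configuration has 2 additional pairs, contributing +2 × 375 = +750 kJ/mol.
Overall CFSE = -800 + 750 = -50 kJ/mol.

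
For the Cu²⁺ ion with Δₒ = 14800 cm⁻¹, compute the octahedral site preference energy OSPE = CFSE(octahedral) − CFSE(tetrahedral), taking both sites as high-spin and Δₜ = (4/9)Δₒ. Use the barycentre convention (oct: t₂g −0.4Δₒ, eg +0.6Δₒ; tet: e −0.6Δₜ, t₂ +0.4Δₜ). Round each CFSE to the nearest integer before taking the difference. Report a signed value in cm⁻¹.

Cu is in group 11, so Cu²⁺ is d⁹ (11 − 2 = 9).
Octahedral high-spin t₂g⁶ eg³: CFSE = -0.6 × 14800 = -8880 cm⁻¹.
In a tetrahedral site the filling is e⁴ t₂⁵: CFSE(tet) = -0.4Δₜ = -0.4 × (4/9)(14800) = -2631 cm⁻¹.
OSPE = -8880 − (-2631) = -6249 cm⁻¹.

-6249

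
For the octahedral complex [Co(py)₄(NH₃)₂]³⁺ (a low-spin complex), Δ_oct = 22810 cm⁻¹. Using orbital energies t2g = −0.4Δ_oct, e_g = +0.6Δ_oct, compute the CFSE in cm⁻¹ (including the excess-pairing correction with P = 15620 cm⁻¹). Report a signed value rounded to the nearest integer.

-23504

Ligand charges: 4×(+0) from py and 2×(+0) from NH₃ sum to +0; with overall charge +3, Co is +3.
Co sits in group 9; removing 3 electrons leaves Co³⁺ with 9 − 3 = 6 d electrons.
The d⁶ electrons fill as t2g^6 e_g^0.
The orbital stabilization is -2.4Δ_oct = -2.4 × 22810 = -54744 cm⁻¹.
High-spin d⁶ would be t2g^4 e_g^2 with 1 pair; low-spin has 3, so 2 excess pairs cost +2P = +31240 cm⁻¹.
Net CFSE = -54744 + 31240 = -23504 cm⁻¹.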